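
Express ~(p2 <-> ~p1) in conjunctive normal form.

(p2 | ~p1) & (p1 | ~p2)

~(p2 <-> ~p1)
≡ ~((p2 -> ~p1) & (~p1 -> p2))   — eliminate <->
≡ ~((~p2 | ~p1) & (~p1 -> p2))   — eliminate ->
≡ ~((~p2 | ~p1) & (~~p1 | p2))   — eliminate ->
≡ ~(~p2 | ~p1) | ~(~~p1 | p2)   — De Morgan
≡ (~~p2 & ~~p1) | ~(~~p1 | p2)   — De Morgan
≡ (p2 & ~~p1) | ~(~~p1 | p2)   — double negation
≡ (p2 & p1) | ~(~~p1 | p2)   — double negation
≡ (p2 & p1) | (~~~p1 & ~p2)   — De Morgan
≡ (p2 & p1) | (~p1 & ~p2)   — double negation
≡ (p2 | ~p1) & (p2 | ~p2) & (p1 | ~p1) & (p1 | ~p2)   — distribute | over &
≡ (p2 | ~p1) & (p1 | ~p2)   — simplify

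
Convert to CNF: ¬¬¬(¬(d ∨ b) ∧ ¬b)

¬¬¬(¬(d ∨ b) ∧ ¬b)
= ¬(¬(d ∨ b) ∧ ¬b)   [double negation]
= ¬¬(d ∨ b) ∨ ¬¬b   [De Morgan]
= d ∨ b ∨ ¬¬b   [double negation]
= d ∨ b ∨ b   [double negation]
= d ∨ b   [simplify]

d ∨ b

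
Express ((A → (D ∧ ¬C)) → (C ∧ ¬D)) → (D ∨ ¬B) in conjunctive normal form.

((A → (D ∧ ¬C)) → (C ∧ ¬D)) → (D ∨ ¬B)
= ¬((A → (D ∧ ¬C)) → (C ∧ ¬D)) ∨ D ∨ ¬B   (eliminate →)
= ¬(¬(A → (D ∧ ¬C)) ∨ (C ∧ ¬D)) ∨ D ∨ ¬B   (eliminate →)
= ¬(¬(¬A ∨ (D ∧ ¬C)) ∨ (C ∧ ¬D)) ∨ D ∨ ¬B   (eliminate →)
= (¬¬(¬A ∨ (D ∧ ¬C)) ∧ ¬(C ∧ ¬D)) ∨ D ∨ ¬B   (De Morgan)
= ((¬A ∨ (D ∧ ¬C)) ∧ ¬(C ∧ ¬D)) ∨ D ∨ ¬B   (double negation)
= ((¬A ∨ (D ∧ ¬C)) ∧ (¬C ∨ ¬¬D)) ∨ D ∨ ¬B   (De Morgan)
= ((¬A ∨ (D ∧ ¬C)) ∧ (¬C ∨ D)) ∨ D ∨ ¬B   (double negation)
= (¬A ∨ D ∨ D ∨ ¬B) ∧ (¬A ∨ ¬C ∨ D ∨ ¬B) ∧ (¬C ∨ D ∨ D ∨ ¬B)   (distribute ∨ over ∧)
= (¬A ∨ D ∨ ¬B) ∧ (¬C ∨ D ∨ ¬B)   (simplify)

(¬A ∨ D ∨ ¬B) ∧ (¬C ∨ D ∨ ¬B)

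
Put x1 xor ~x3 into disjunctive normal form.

x1 xor ~x3
⇔ (x1 & ~~x3) | (~x1 & ~x3)   — expand xor
⇔ (x1 & x3) | (~x1 & ~x3)   — double negation

(x1 & x3) | (~x1 & ~x3)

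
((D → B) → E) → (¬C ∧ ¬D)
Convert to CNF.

((D → B) → E) → (¬C ∧ ¬D)
≡ ¬((D → B) → E) ∨ (¬C ∧ ¬D)   [eliminate →]
≡ ¬(¬(D → B) ∨ E) ∨ (¬C ∧ ¬D)   [eliminate →]
≡ ¬(¬(¬D ∨ B) ∨ E) ∨ (¬C ∧ ¬D)   [eliminate →]
≡ (¬¬(¬D ∨ B) ∧ ¬E) ∨ (¬C ∧ ¬D)   [De Morgan]
≡ ((¬D ∨ B) ∧ ¬E) ∨ (¬C ∧ ¬D)   [double negation]
≡ (¬D ∨ B ∨ ¬C) ∧ (¬D ∨ B ∨ ¬D) ∧ (¬E ∨ ¬C) ∧ (¬E ∨ ¬D)   [distribute ∨ over ∧]
≡ (¬D ∨ B) ∧ (¬E ∨ ¬C) ∧ (¬E ∨ ¬D)   [simplify]

(¬D ∨ B) ∧ (¬E ∨ ¬C) ∧ (¬E ∨ ¬D)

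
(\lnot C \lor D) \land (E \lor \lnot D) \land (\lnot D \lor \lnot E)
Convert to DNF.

\lnot C \land \lnot D

(\lnot C \lor D) \land (E \lor \lnot D) \land (\lnot D \lor \lnot E)
= \lnot C \land E \land \lnot D \lor \lnot C \land E \land \lnot E \lor \lnot C \land \lnot D \land \lnot D \lor \lnot C \land \lnot D \land \lnot E \lor D \land E \land \lnot D \lor D \land E \land \lnot E \lor D \land \lnot D \land \lnot D \lor D \land \lnot D \land \lnot E   (distribute \land over \lor)
= \lnot C \land \lnot D   (simplify)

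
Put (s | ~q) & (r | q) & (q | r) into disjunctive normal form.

(s & r) | (s & q) | (~q & r)

(s | ~q) & (r | q) & (q | r)
≡ (s & r & q) | (s & r & r) | (s & q & q) | (s & q & r) | (~q & r & q) | (~q & r & r) | (~q & q & q) | (~q & q & r)   — distribute & over |
≡ (s & r) | (s & q) | (~q & r)   — simplify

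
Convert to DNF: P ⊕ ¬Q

P ⊕ ¬Q
≡ (P ∧ ¬¬Q) ∨ (¬P ∧ ¬Q)   — expand ⊕
≡ (P ∧ Q) ∨ (¬P ∧ ¬Q)   — double negation

(P ∧ Q) ∨ (¬P ∧ ¬Q)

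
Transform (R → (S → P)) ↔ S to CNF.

S ∧ (¬S ∨ ¬R ∨ P)

(R → (S → P)) ↔ S
≡ ((R → (S → P)) → S) ∧ (S → (R → (S → P)))   (eliminate ↔)
≡ (¬(R → (S → P)) ∨ S) ∧ (S → (R → (S → P)))   (eliminate →)
≡ (¬(¬R ∨ (S → P)) ∨ S) ∧ (S → (R → (S → P)))   (eliminate →)
≡ (¬(¬R ∨ ¬S ∨ P) ∨ S) ∧ (S → (R → (S → P)))   (eliminate →)
≡ (¬(¬R ∨ ¬S ∨ P) ∨ S) ∧ (¬S ∨ (R → (S → P)))   (eliminate →)
≡ (¬(¬R ∨ ¬S ∨ P) ∨ S) ∧ (¬S ∨ ¬R ∨ (S → P))   (eliminate →)
≡ (¬(¬R ∨ ¬S ∨ P) ∨ S) ∧ (¬S ∨ ¬R ∨ ¬S ∨ P)   (eliminate →)
≡ ((¬¬R ∧ ¬¬S ∧ ¬P) ∨ S) ∧ (¬S ∨ ¬R ∨ ¬S ∨ P)   (De Morgan)
≡ ((R ∧ ¬¬S ∧ ¬P) ∨ S) ∧ (¬S ∨ ¬R ∨ ¬S ∨ P)   (double negation)
≡ ((R ∧ S ∧ ¬P) ∨ S) ∧ (¬S ∨ ¬R ∨ ¬S ∨ P)   (double negation)
≡ (R ∨ S) ∧ (S ∨ S) ∧ (¬P ∨ S) ∧ (¬S ∨ ¬R ∨ ¬S ∨ P)   (distribute ∨ over ∧)
≡ S ∧ (¬S ∨ ¬R ∨ P)   (simplify)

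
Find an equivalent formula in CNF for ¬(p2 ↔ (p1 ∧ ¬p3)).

¬(p2 ↔ (p1 ∧ ¬p3))
≡ ¬((p2 → (p1 ∧ ¬p3)) ∧ ((p1 ∧ ¬p3) → p2))   — eliminate ↔
≡ ¬((¬p2 ∨ (p1 ∧ ¬p3)) ∧ ((p1 ∧ ¬p3) → p2))   — eliminate →
≡ ¬((¬p2 ∨ (p1 ∧ ¬p3)) ∧ (¬(p1 ∧ ¬p3) ∨ p2))   — eliminate →
≡ ¬(¬p2 ∨ (p1 ∧ ¬p3)) ∨ ¬(¬(p1 ∧ ¬p3) ∨ p2)   — De Morgan
≡ (¬¬p2 ∧ ¬(p1 ∧ ¬p3)) ∨ ¬(¬(p1 ∧ ¬p3) ∨ p2)   — De Morgan
≡ (p2 ∧ ¬(p1 ∧ ¬p3)) ∨ ¬(¬(p1 ∧ ¬p3) ∨ p2)   — double negation
≡ (p2 ∧ (¬p1 ∨ ¬¬p3)) ∨ ¬(¬(p1 ∧ ¬p3) ∨ p2)   — De Morgan
≡ (p2 ∧ (¬p1 ∨ p3)) ∨ ¬(¬(p1 ∧ ¬p3) ∨ p2)   — double negation
≡ (p2 ∧ (¬p1 ∨ p3)) ∨ (¬¬(p1 ∧ ¬p3) ∧ ¬p2)   — De Morgan
≡ (p2 ∧ (¬p1 ∨ p3)) ∨ (p1 ∧ ¬p3 ∧ ¬p2)   — double negation
≡ (p2 ∨ p1) ∧ (p2 ∨ ¬p3) ∧ (p2 ∨ ¬p2) ∧ (¬p1 ∨ p3 ∨ p1) ∧ (¬p1 ∨ p3 ∨ ¬p3) ∧ (¬p1 ∨ p3 ∨ ¬p2)   — distribute ∨ over ∧
≡ (p2 ∨ p1) ∧ (p2 ∨ ¬p3) ∧ (¬p1 ∨ p3 ∨ ¬p2)   — simplify

(p2 ∨ p1) ∧ (p2 ∨ ¬p3) ∧ (¬p1 ∨ p3 ∨ ¬p2)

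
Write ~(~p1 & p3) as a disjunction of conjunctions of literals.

p1 | ~p3

~(~p1 & p3)
≡ ~~p1 | ~p3   — De Morgan
≡ p1 | ~p3   — double negation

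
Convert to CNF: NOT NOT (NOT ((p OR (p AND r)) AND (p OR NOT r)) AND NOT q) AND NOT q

NOT NOT (NOT ((p OR (p AND r)) AND (p OR NOT r)) AND NOT q) AND NOT q
≡ NOT ((p OR (p AND r)) AND (p OR NOT r)) AND NOT q AND NOT q
≡ (NOT (p OR (p AND r)) OR NOT (p OR NOT r)) AND NOT q AND NOT q
≡ ((NOT p AND NOT (p AND r)) OR NOT (p OR NOT r)) AND NOT q AND NOT q
≡ ((NOT p AND (NOT p OR NOT r)) OR NOT (p OR NOT r)) AND NOT q AND NOT q
≡ ((NOT p AND (NOT p OR NOT r)) OR (NOT p AND NOT NOT r)) AND NOT q AND NOT q
≡ ((NOT p AND (NOT p OR NOT r)) OR (NOT p AND r)) AND NOT q AND NOT q
≡ (NOT p OR NOT p) AND (NOT p OR r) AND (NOT p OR NOT r OR NOT p) AND (NOT p OR NOT r OR r) AND NOT q AND NOT q
≡ NOT p AND NOT q

NOT p AND NOT q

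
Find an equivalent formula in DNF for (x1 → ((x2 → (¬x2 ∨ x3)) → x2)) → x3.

(x1 → ((x2 → (¬x2 ∨ x3)) → x2)) → x3
= ¬(x1 → ((x2 → (¬x2 ∨ x3)) → x2)) ∨ x3   (eliminate →)
= ¬(¬x1 ∨ ((x2 → (¬x2 ∨ x3)) → x2)) ∨ x3   (eliminate →)
= ¬(¬x1 ∨ ¬(x2 → (¬x2 ∨ x3)) ∨ x2) ∨ x3   (eliminate →)
= ¬(¬x1 ∨ ¬(¬x2 ∨ ¬x2 ∨ x3) ∨ x2) ∨ x3   (eliminate →)
= (¬¬x1 ∧ ¬¬(¬x2 ∨ ¬x2 ∨ x3) ∧ ¬x2) ∨ x3   (De Morgan)
= (x1 ∧ ¬¬(¬x2 ∨ ¬x2 ∨ x3) ∧ ¬x2) ∨ x3   (double negation)
= (x1 ∧ (¬x2 ∨ ¬x2 ∨ x3) ∧ ¬x2) ∨ x3   (double negation)
= (x1 ∧ ¬x2 ∧ ¬x2) ∨ (x1 ∧ ¬x2 ∧ ¬x2) ∨ (x1 ∧ x3 ∧ ¬x2) ∨ x3   (distribute ∧ over ∨)
= (x1 ∧ ¬x2) ∨ x3   (simplify)

(x1 ∧ ¬x2) ∨ x3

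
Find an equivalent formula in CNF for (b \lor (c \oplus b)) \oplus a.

(b \lor c \lor a) \land (\lnot b \lor \lnot a) \land (\lnot c \lor b \lor \lnot a)

(b \lor (c \oplus b)) \oplus a
⇔ (b \lor (c \oplus b) \lor a) \land \lnot ((b \lor (c \oplus b)) \land a)   — expand \oplus
⇔ (b \lor ((c \lor b) \land \lnot (c \land b)) \lor a) \land \lnot ((b \lor (c \oplus b)) \land a)   — expand \oplus
⇔ (b \lor ((c \lor b) \land \lnot (c \land b)) \lor a) \land \lnot ((b \lor ((c \lor b) \land \lnot (c \land b))) \land a)   — expand \oplus
⇔ (b \lor ((c \lor b) \land (\lnot c \lor \lnot b)) \lor a) \land \lnot ((b \lor ((c \lor b) \land \lnot (c \land b))) \land a)   — De Morgan
⇔ (b \lor ((c \lor b) \land (\lnot c \lor \lnot b)) \lor a) \land (\lnot (b \lor ((c \lor b) \land \lnot (c \land b))) \lor \lnot a)   — De Morgan
⇔ (b \lor ((c \lor b) \land (\lnot c \lor \lnot b)) \lor a) \land ((\lnot b \land \lnot ((c \lor b) \land \lnot (c \land b))) \lor \lnot a)   — De Morgan
⇔ (b \lor ((c \lor b) \land (\lnot c \lor \lnot b)) \lor a) \land ((\lnot b \land (\lnot (c \lor b) \lor \lnot \lnot (c \land b))) \lor \lnot a)   — De Morgan
⇔ (b \lor ((c \lor b) \land (\lnot c \lor \lnot b)) \lor a) \land ((\lnot b \land ((\lnot c \land \lnot b) \lor \lnot \lnot (c \land b))) \lor \lnot a)   — De Morgan
⇔ (b \lor ((c \lor b) \land (\lnot c \lor \lnot b)) \lor a) \land ((\lnot b \land ((\lnot c \land \lnot b) \lor (c \land b))) \lor \lnot a)   — double negation
⇔ (b \lor c \lor b \lor a) \land (b \lor \lnot c \lor \lnot b \lor a) \land (\lnot b \lor \lnot a) \land (\lnot c \lor c \lor \lnot a) \land (\lnot c \lor b \lor \lnot a) \land (\lnot b \lor c \lor \lnot a) \land (\lnot b \lor b \lor \lnot a)   — distribute \lor over \land
⇔ (b \lor c \lor a) \land (\lnot b \lor \lnot a) \land (\lnot c \lor b \lor \lnot a)   — simplify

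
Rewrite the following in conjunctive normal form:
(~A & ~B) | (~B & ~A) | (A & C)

(~A | C) & (~B | A) & (~B | C)

(~A & ~B) | (~B & ~A) | (A & C)
≡ (~A | ~B | A) & (~A | ~B | C) & (~A | ~A | A) & (~A | ~A | C) & (~B | ~B | A) & (~B | ~B | C) & (~B | ~A | A) & (~B | ~A | C)   [distribute | over &]
≡ (~A | C) & (~B | A) & (~B | C)   [simplify]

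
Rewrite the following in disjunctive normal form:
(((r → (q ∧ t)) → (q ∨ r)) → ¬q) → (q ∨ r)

q ∨ r

(((r → (q ∧ t)) → (q ∨ r)) → ¬q) → (q ∨ r)
≡ ¬(((r → (q ∧ t)) → (q ∨ r)) → ¬q) ∨ q ∨ r   (eliminate →)
≡ ¬(¬((r → (q ∧ t)) → (q ∨ r)) ∨ ¬q) ∨ q ∨ r   (eliminate →)
≡ ¬(¬(¬(r → (q ∧ t)) ∨ q ∨ r) ∨ ¬q) ∨ q ∨ r   (eliminate →)
≡ ¬(¬(¬(¬r ∨ (q ∧ t)) ∨ q ∨ r) ∨ ¬q) ∨ q ∨ r   (eliminate →)
≡ (¬¬(¬(¬r ∨ (q ∧ t)) ∨ q ∨ r) ∧ ¬¬q) ∨ q ∨ r   (De Morgan)
≡ ((¬(¬r ∨ (q ∧ t)) ∨ q ∨ r) ∧ ¬¬q) ∨ q ∨ r   (double negation)
≡ (((¬¬r ∧ ¬(q ∧ t)) ∨ q ∨ r) ∧ ¬¬q) ∨ q ∨ r   (De Morgan)
≡ (((r ∧ ¬(q ∧ t)) ∨ q ∨ r) ∧ ¬¬q) ∨ q ∨ r   (double negation)
≡ (((r ∧ (¬q ∨ ¬t)) ∨ q ∨ r) ∧ ¬¬q) ∨ q ∨ r   (De Morgan)
≡ (((r ∧ (¬q ∨ ¬t)) ∨ q ∨ r) ∧ q) ∨ q ∨ r   (double negation)
≡ (r ∧ ¬q ∧ q) ∨ (r ∧ ¬t ∧ q) ∨ (q ∧ q) ∨ (r ∧ q) ∨ q ∨ r   (distribute ∧ over ∨)
≡ q ∨ r   (simplify)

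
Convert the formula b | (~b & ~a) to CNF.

b | (~b & ~a)
⇔ (b | ~b) & (b | ~a)   [distribute | over &]
⇔ b | ~a   [simplify]

b | ~a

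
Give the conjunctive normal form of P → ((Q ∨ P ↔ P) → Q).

¬P ∨ Q

P → ((Q ∨ P ↔ P) → Q)
≡ ¬P ∨ ((Q ∨ P ↔ P) → Q)   — eliminate →
≡ ¬P ∨ ¬(Q ∨ P ↔ P) ∨ Q   — eliminate →
≡ ¬P ∨ ¬((Q ∨ P → P) ∧ (P → Q ∨ P)) ∨ Q   — eliminate ↔
≡ ¬P ∨ ¬((¬(Q ∨ P) ∨ P) ∧ (P → Q ∨ P)) ∨ Q   — eliminate →
≡ ¬P ∨ ¬((¬(Q ∨ P) ∨ P) ∧ (¬P ∨ Q ∨ P)) ∨ Q   — eliminate →
≡ ¬P ∨ ¬(¬(Q ∨ P) ∨ P) ∨ ¬(¬P ∨ Q ∨ P) ∨ Q   — De Morgan
≡ ¬P ∨ ¬¬(Q ∨ P) ∧ ¬P ∨ ¬(¬P ∨ Q ∨ P) ∨ Q   — De Morgan
≡ ¬P ∨ (Q ∨ P) ∧ ¬P ∨ ¬(¬P ∨ Q ∨ P) ∨ Q   — double negation
≡ ¬P ∨ (Q ∨ P) ∧ ¬P ∨ ¬¬P ∧ ¬Q ∧ ¬P ∨ Q   — De Morgan
≡ ¬P ∨ (Q ∨ P) ∧ ¬P ∨ P ∧ ¬Q ∧ ¬P ∨ Q   — double negation
≡ (¬P ∨ Q ∨ P ∨ P ∨ Q) ∧ (¬P ∨ Q ∨ P ∨ ¬Q ∨ Q) ∧ (¬P ∨ Q ∨ P ∨ ¬P ∨ Q) ∧ (¬P ∨ ¬P ∨ P ∨ Q) ∧ (¬P ∨ ¬P ∨ ¬Q ∨ Q) ∧ (¬P ∨ ¬P ∨ ¬P ∨ Q)   — distribute ∨ over ∧
≡ ¬P ∨ Q   — simplify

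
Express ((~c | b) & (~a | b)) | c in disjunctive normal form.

((~c | b) & (~a | b)) | c
⇔ (~c & ~a) | (~c & b) | (b & ~a) | (b & b) | c   — distribute & over |
⇔ (~c & ~a) | b | c   — simplify

(~c & ~a) | b | c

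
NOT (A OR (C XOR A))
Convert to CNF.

NOT A AND (NOT C OR A)

NOT (A OR (C XOR A))
⇔ NOT (A OR ((C OR A) AND NOT (C AND A)))   [expand XOR]
⇔ NOT A AND NOT ((C OR A) AND NOT (C AND A))   [De Morgan]
⇔ NOT A AND (NOT (C OR A) OR NOT NOT (C AND A))   [De Morgan]
⇔ NOT A AND ((NOT C AND NOT A) OR NOT NOT (C AND A))   [De Morgan]
⇔ NOT A AND ((NOT C AND NOT A) OR (C AND A))   [double negation]
⇔ NOT A AND (NOT C OR C) AND (NOT C OR A) AND (NOT A OR C) AND (NOT A OR A)   [distribute OR over AND]
⇔ NOT A AND (NOT C OR A)   [simplify]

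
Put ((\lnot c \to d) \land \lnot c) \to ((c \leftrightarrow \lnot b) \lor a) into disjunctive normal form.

((\lnot c \to d) \land \lnot c) \to ((c \leftrightarrow \lnot b) \lor a)
≡ \lnot ((\lnot c \to d) \land \lnot c) \lor (c \leftrightarrow \lnot b) \lor a
≡ \lnot ((\lnot \lnot c \lor d) \land \lnot c) \lor (c \leftrightarrow \lnot b) \lor a
≡ \lnot ((\lnot \lnot c \lor d) \land \lnot c) \lor ((c \to \lnot b) \land (\lnot b \to c)) \lor a
≡ \lnot ((\lnot \lnot c \lor d) \land \lnot c) \lor ((\lnot c \lor \lnot b) \land (\lnot b \to c)) \lor a
≡ \lnot ((\lnot \lnot c \lor d) \land \lnot c) \lor ((\lnot c \lor \lnot b) \land (\lnot \lnot b \lor c)) \lor a
≡ \lnot (\lnot \lnot c \lor d) \lor \lnot \lnot c \lor ((\lnot c \lor \lnot b) \land (\lnot \lnot b \lor c)) \lor a
≡ (\lnot \lnot \lnot c \land \lnot d) \lor \lnot \lnot c \lor ((\lnot c \lor \lnot b) \land (\lnot \lnot b \lor c)) \lor a
≡ (\lnot c \land \lnot d) \lor \lnot \lnot c \lor ((\lnot c \lor \lnot b) \land (\lnot \lnot b \lor c)) \lor a
≡ (\lnot c \land \lnot d) \lor c \lor ((\lnot c \lor \lnot b) \land (\lnot \lnot b \lor c)) \lor a
≡ (\lnot c \land \lnot d) \lor c \lor ((\lnot c \lor \lnot b) \land (b \lor c)) \lor a
≡ (\lnot c \land \lnot d) \lor c \lor (\lnot c \land b) \lor (\lnot c \land c) \lor (\lnot b \land b) \lor (\lnot b \land c) \lor a
≡ (\lnot c \land \lnot d) \lor c \lor (\lnot c \land b) \lor a

(\lnot c \land \lnot d) \lor c \lor (\lnot c \land b) \lor a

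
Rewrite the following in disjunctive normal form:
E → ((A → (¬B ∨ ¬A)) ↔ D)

¬E ∨ (A ∧ B ∧ ¬D) ∨ (D ∧ ¬A) ∨ (D ∧ ¬B)

E → ((A → (¬B ∨ ¬A)) ↔ D)
≡ ¬E ∨ ((A → (¬B ∨ ¬A)) ↔ D)   — eliminate →
≡ ¬E ∨ (((A → (¬B ∨ ¬A)) → D) ∧ (D → (A → (¬B ∨ ¬A))))   — eliminate ↔
≡ ¬E ∨ ((¬(A → (¬B ∨ ¬A)) ∨ D) ∧ (D → (A → (¬B ∨ ¬A))))   — eliminate →
≡ ¬E ∨ ((¬(¬A ∨ ¬B ∨ ¬A) ∨ D) ∧ (D → (A → (¬B ∨ ¬A))))   — eliminate →
≡ ¬E ∨ ((¬(¬A ∨ ¬B ∨ ¬A) ∨ D) ∧ (¬D ∨ (A → (¬B ∨ ¬A))))   — eliminate →
≡ ¬E ∨ ((¬(¬A ∨ ¬B ∨ ¬A) ∨ D) ∧ (¬D ∨ ¬A ∨ ¬B ∨ ¬A))   — eliminate →
≡ ¬E ∨ (((¬¬A ∧ ¬¬B ∧ ¬¬A) ∨ D) ∧ (¬D ∨ ¬A ∨ ¬B ∨ ¬A))   — De Morgan
≡ ¬E ∨ (((A ∧ ¬¬B ∧ ¬¬A) ∨ D) ∧ (¬D ∨ ¬A ∨ ¬B ∨ ¬A))   — double negation
≡ ¬E ∨ (((A ∧ B ∧ ¬¬A) ∨ D) ∧ (¬D ∨ ¬A ∨ ¬B ∨ ¬A))   — double negation
≡ ¬E ∨ (((A ∧ B ∧ A) ∨ D) ∧ (¬D ∨ ¬A ∨ ¬B ∨ ¬A))   — double negation
≡ ¬E ∨ (A ∧ B ∧ A ∧ ¬D) ∨ (A ∧ B ∧ A ∧ ¬A) ∨ (A ∧ B ∧ A ∧ ¬B) ∨ (A ∧ B ∧ A ∧ ¬A) ∨ (D ∧ ¬D) ∨ (D ∧ ¬A) ∨ (D ∧ ¬B) ∨ (D ∧ ¬A)   — distribute ∧ over ∨
≡ ¬E ∨ (A ∧ B ∧ ¬D) ∨ (D ∧ ¬A) ∨ (D ∧ ¬B)   — simplify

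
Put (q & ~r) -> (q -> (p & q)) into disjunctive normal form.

~q | r | (p & q)

(q & ~r) -> (q -> (p & q))
⇔ ~(q & ~r) | (q -> (p & q))   (eliminate ->)
⇔ ~(q & ~r) | ~q | (p & q)   (eliminate ->)
⇔ ~q | ~~r | ~q | (p & q)   (De Morgan)
⇔ ~q | r | ~q | (p & q)   (double negation)
⇔ ~q | r | (p & q)   (simplify)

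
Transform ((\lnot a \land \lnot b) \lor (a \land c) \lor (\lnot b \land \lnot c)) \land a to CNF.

(\lnot b \lor c) \land a

((\lnot a \land \lnot b) \lor (a \land c) \lor (\lnot b \land \lnot c)) \land a
= (\lnot a \lor a \lor \lnot b) \land (\lnot a \lor a \lor \lnot c) \land (\lnot a \lor c \lor \lnot b) \land (\lnot a \lor c \lor \lnot c) \land (\lnot b \lor a \lor \lnot b) \land (\lnot b \lor a \lor \lnot c) \land (\lnot b \lor c \lor \lnot b) \land (\lnot b \lor c \lor \lnot c) \land a   — distribute \lor over \land
= (\lnot b \lor c) \land a   — simplify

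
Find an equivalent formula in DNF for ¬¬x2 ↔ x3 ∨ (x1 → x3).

¬x2 ∧ ¬x3 ∧ x1 ∨ x3 ∧ x2 ∨ ¬x1 ∧ x2

¬¬x2 ↔ x3 ∨ (x1 → x3)
≡ (¬¬x2 → x3 ∨ (x1 → x3)) ∧ (x3 ∨ (x1 → x3) → ¬¬x2)   (eliminate ↔)
≡ (¬¬¬x2 ∨ x3 ∨ (x1 → x3)) ∧ (x3 ∨ (x1 → x3) → ¬¬x2)   (eliminate →)
≡ (¬¬¬x2 ∨ x3 ∨ ¬x1 ∨ x3) ∧ (x3 ∨ (x1 → x3) → ¬¬x2)   (eliminate →)
≡ (¬¬¬x2 ∨ x3 ∨ ¬x1 ∨ x3) ∧ (¬(x3 ∨ (x1 → x3)) ∨ ¬¬x2)   (eliminate →)
≡ (¬¬¬x2 ∨ x3 ∨ ¬x1 ∨ x3) ∧ (¬(x3 ∨ ¬x1 ∨ x3) ∨ ¬¬x2)   (eliminate →)
≡ (¬x2 ∨ x3 ∨ ¬x1 ∨ x3) ∧ (¬(x3 ∨ ¬x1 ∨ x3) ∨ ¬¬x2)   (double negation)
≡ (¬x2 ∨ x3 ∨ ¬x1 ∨ x3) ∧ (¬x3 ∧ ¬¬x1 ∧ ¬x3 ∨ ¬¬x2)   (De Morgan)
≡ (¬x2 ∨ x3 ∨ ¬x1 ∨ x3) ∧ (¬x3 ∧ x1 ∧ ¬x3 ∨ ¬¬x2)   (double negation)
≡ (¬x2 ∨ x3 ∨ ¬x1 ∨ x3) ∧ (¬x3 ∧ x1 ∧ ¬x3 ∨ x2)   (double negation)
≡ ¬x2 ∧ ¬x3 ∧ x1 ∧ ¬x3 ∨ ¬x2 ∧ x2 ∨ x3 ∧ ¬x3 ∧ x1 ∧ ¬x3 ∨ x3 ∧ x2 ∨ ¬x1 ∧ ¬x3 ∧ x1 ∧ ¬x3 ∨ ¬x1 ∧ x2 ∨ x3 ∧ ¬x3 ∧ x1 ∧ ¬x3 ∨ x3 ∧ x2   (distribute ∧ over ∨)
≡ ¬x2 ∧ ¬x3 ∧ x1 ∨ x3 ∧ x2 ∨ ¬x1 ∧ x2   (simplify)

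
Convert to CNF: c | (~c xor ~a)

c | (~c xor ~a)
⇔ c | ((~c | ~a) & ~(~c & ~a))   [expand xor]
⇔ c | ((~c | ~a) & (~~c | ~~a))   [De Morgan]
⇔ c | ((~c | ~a) & (c | ~~a))   [double negation]
⇔ c | ((~c | ~a) & (c | a))   [double negation]
⇔ (c | ~c | ~a) & (c | c | a)   [distribute | over &]
⇔ c | a   [simplify]

c | a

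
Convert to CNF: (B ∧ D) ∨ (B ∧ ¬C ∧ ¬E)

B ∧ (D ∨ ¬C) ∧ (D ∨ ¬E)

(B ∧ D) ∨ (B ∧ ¬C ∧ ¬E)
⇔ (B ∨ B) ∧ (B ∨ ¬C) ∧ (B ∨ ¬E) ∧ (D ∨ B) ∧ (D ∨ ¬C) ∧ (D ∨ ¬E)   — distribute ∨ over ∧
⇔ B ∧ (D ∨ ¬C) ∧ (D ∨ ¬E)   — simplify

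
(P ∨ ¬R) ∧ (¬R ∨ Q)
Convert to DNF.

(P ∧ Q) ∨ ¬R

(P ∨ ¬R) ∧ (¬R ∨ Q)
⇔ (P ∧ ¬R) ∨ (P ∧ Q) ∨ (¬R ∧ ¬R) ∨ (¬R ∧ Q)   [distribute ∧ over ∨]
⇔ (P ∧ Q) ∨ ¬R   [simplify]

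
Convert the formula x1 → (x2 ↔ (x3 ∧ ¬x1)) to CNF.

¬x1 ∨ ¬x2

x1 → (x2 ↔ (x3 ∧ ¬x1))
≡ ¬x1 ∨ (x2 ↔ (x3 ∧ ¬x1))
≡ ¬x1 ∨ ((x2 → (x3 ∧ ¬x1)) ∧ ((x3 ∧ ¬x1) → x2))
≡ ¬x1 ∨ ((¬x2 ∨ (x3 ∧ ¬x1)) ∧ ((x3 ∧ ¬x1) → x2))
≡ ¬x1 ∨ ((¬x2 ∨ (x3 ∧ ¬x1)) ∧ (¬(x3 ∧ ¬x1) ∨ x2))
≡ ¬x1 ∨ ((¬x2 ∨ (x3 ∧ ¬x1)) ∧ (¬x3 ∨ ¬¬x1 ∨ x2))
≡ ¬x1 ∨ ((¬x2 ∨ (x3 ∧ ¬x1)) ∧ (¬x3 ∨ x1 ∨ x2))
≡ (¬x1 ∨ ¬x2 ∨ x3) ∧ (¬x1 ∨ ¬x2 ∨ ¬x1) ∧ (¬x1 ∨ ¬x3 ∨ x1 ∨ x2)
≡ ¬x1 ∨ ¬x2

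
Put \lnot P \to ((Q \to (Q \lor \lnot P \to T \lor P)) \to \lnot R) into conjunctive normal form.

(P \lor Q \lor \lnot R) \land (P \lor \lnot T \lor \lnot R)

\lnot P \to ((Q \to (Q \lor \lnot P \to T \lor P)) \to \lnot R)
≡ \lnot \lnot P \lor ((Q \to (Q \lor \lnot P \to T \lor P)) \to \lnot R)   [eliminate \to]
≡ \lnot \lnot P \lor \lnot (Q \to (Q \lor \lnot P \to T \lor P)) \lor \lnot R   [eliminate \to]
≡ \lnot \lnot P \lor \lnot (\lnot Q \lor (Q \lor \lnot P \to T \lor P)) \lor \lnot R   [eliminate \to]
≡ \lnot \lnot P \lor \lnot (\lnot Q \lor \lnot (Q \lor \lnot P) \lor T \lor P) \lor \lnot R   [eliminate \to]
≡ P \lor \lnot (\lnot Q \lor \lnot (Q \lor \lnot P) \lor T \lor P) \lor \lnot R   [double negation]
≡ P \lor \lnot \lnot Q \land \lnot \lnot (Q \lor \lnot P) \land \lnot T \land \lnot P \lor \lnot R   [De Morgan]
≡ P \lor Q \land \lnot \lnot (Q \lor \lnot P) \land \lnot T \land \lnot P \lor \lnot R   [double negation]
≡ P \lor Q \land (Q \lor \lnot P) \land \lnot T \land \lnot P \lor \lnot R   [double negation]
≡ (P \lor Q \lor \lnot R) \land (P \lor Q \lor \lnot P \lor \lnot R) \land (P \lor \lnot T \lor \lnot R) \land (P \lor \lnot P \lor \lnot R)   [distribute \lor over \land]
≡ (P \lor Q \lor \lnot R) \land (P \lor \lnot T \lor \lnot R)   [simplify]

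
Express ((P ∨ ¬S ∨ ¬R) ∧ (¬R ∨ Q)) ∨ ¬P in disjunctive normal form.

(P ∧ Q) ∨ (¬S ∧ Q) ∨ ¬R ∨ ¬P

((P ∨ ¬S ∨ ¬R) ∧ (¬R ∨ Q)) ∨ ¬P
⇔ (P ∧ ¬R) ∨ (P ∧ Q) ∨ (¬S ∧ ¬R) ∨ (¬S ∧ Q) ∨ (¬R ∧ ¬R) ∨ (¬R ∧ Q) ∨ ¬P   [distribute ∧ over ∨]
⇔ (P ∧ Q) ∨ (¬S ∧ Q) ∨ ¬R ∨ ¬P   [simplify]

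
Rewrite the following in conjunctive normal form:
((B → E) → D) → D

((B → E) → D) → D
≡ ¬((B → E) → D) ∨ D   (eliminate →)
≡ ¬(¬(B → E) ∨ D) ∨ D   (eliminate →)
≡ ¬(¬(¬B ∨ E) ∨ D) ∨ D   (eliminate →)
≡ (¬¬(¬B ∨ E) ∧ ¬D) ∨ D   (De Morgan)
≡ ((¬B ∨ E) ∧ ¬D) ∨ D   (double negation)
≡ (¬B ∨ E ∨ D) ∧ (¬D ∨ D)   (distribute ∨ over ∧)
≡ ¬B ∨ E ∨ D   (simplify)

¬B ∨ E ∨ D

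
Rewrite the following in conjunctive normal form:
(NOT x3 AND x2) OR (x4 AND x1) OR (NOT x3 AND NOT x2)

(NOT x3 AND x2) OR (x4 AND x1) OR (NOT x3 AND NOT x2)
= (NOT x3 OR x4 OR NOT x3) AND (NOT x3 OR x4 OR NOT x2) AND (NOT x3 OR x1 OR NOT x3) AND (NOT x3 OR x1 OR NOT x2) AND (x2 OR x4 OR NOT x3) AND (x2 OR x4 OR NOT x2) AND (x2 OR x1 OR NOT x3) AND (x2 OR x1 OR NOT x2)   — distribute OR over AND
= (NOT x3 OR x4) AND (NOT x3 OR x1)   — simplify

(NOT x3 OR x4) AND (NOT x3 OR x1)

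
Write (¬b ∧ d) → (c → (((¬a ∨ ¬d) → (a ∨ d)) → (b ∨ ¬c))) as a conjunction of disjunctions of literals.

b ∨ ¬d ∨ ¬c

(¬b ∧ d) → (c → (((¬a ∨ ¬d) → (a ∨ d)) → (b ∨ ¬c)))
⇔ ¬(¬b ∧ d) ∨ (c → (((¬a ∨ ¬d) → (a ∨ d)) → (b ∨ ¬c)))   [eliminate →]
⇔ ¬(¬b ∧ d) ∨ ¬c ∨ (((¬a ∨ ¬d) → (a ∨ d)) → (b ∨ ¬c))   [eliminate →]
⇔ ¬(¬b ∧ d) ∨ ¬c ∨ ¬((¬a ∨ ¬d) → (a ∨ d)) ∨ b ∨ ¬c   [eliminate →]
⇔ ¬(¬b ∧ d) ∨ ¬c ∨ ¬(¬(¬a ∨ ¬d) ∨ a ∨ d) ∨ b ∨ ¬c   [eliminate →]
⇔ ¬¬b ∨ ¬d ∨ ¬c ∨ ¬(¬(¬a ∨ ¬d) ∨ a ∨ d) ∨ b ∨ ¬c   [De Morgan]
⇔ b ∨ ¬d ∨ ¬c ∨ ¬(¬(¬a ∨ ¬d) ∨ a ∨ d) ∨ b ∨ ¬c   [double negation]
⇔ b ∨ ¬d ∨ ¬c ∨ (¬¬(¬a ∨ ¬d) ∧ ¬a ∧ ¬d) ∨ b ∨ ¬c   [De Morgan]
⇔ b ∨ ¬d ∨ ¬c ∨ ((¬a ∨ ¬d) ∧ ¬a ∧ ¬d) ∨ b ∨ ¬c   [double negation]
⇔ (b ∨ ¬d ∨ ¬c ∨ ¬a ∨ ¬d ∨ b ∨ ¬c) ∧ (b ∨ ¬d ∨ ¬c ∨ ¬a ∨ b ∨ ¬c) ∧ (b ∨ ¬d ∨ ¬c ∨ ¬d ∨ b ∨ ¬c)   [distribute ∨ over ∧]
⇔ b ∨ ¬d ∨ ¬c   [simplify]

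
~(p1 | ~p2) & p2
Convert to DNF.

~(p1 | ~p2) & p2
≡ ~p1 & ~~p2 & p2   — De Morgan
≡ ~p1 & p2 & p2   — double negation
≡ ~p1 & p2   — simplify

~p1 & p2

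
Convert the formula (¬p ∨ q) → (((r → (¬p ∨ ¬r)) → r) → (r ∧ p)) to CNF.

p ∨ ¬r

(¬p ∨ q) → (((r → (¬p ∨ ¬r)) → r) → (r ∧ p))
≡ ¬(¬p ∨ q) ∨ (((r → (¬p ∨ ¬r)) → r) → (r ∧ p))   [eliminate →]
≡ ¬(¬p ∨ q) ∨ ¬((r → (¬p ∨ ¬r)) → r) ∨ (r ∧ p)   [eliminate →]
≡ ¬(¬p ∨ q) ∨ ¬(¬(r → (¬p ∨ ¬r)) ∨ r) ∨ (r ∧ p)   [eliminate →]
≡ ¬(¬p ∨ q) ∨ ¬(¬(¬r ∨ ¬p ∨ ¬r) ∨ r) ∨ (r ∧ p)   [eliminate →]
≡ (¬¬p ∧ ¬q) ∨ ¬(¬(¬r ∨ ¬p ∨ ¬r) ∨ r) ∨ (r ∧ p)   [De Morgan]
≡ (p ∧ ¬q) ∨ ¬(¬(¬r ∨ ¬p ∨ ¬r) ∨ r) ∨ (r ∧ p)   [double negation]
≡ (p ∧ ¬q) ∨ (¬¬(¬r ∨ ¬p ∨ ¬r) ∧ ¬r) ∨ (r ∧ p)   [De Morgan]
≡ (p ∧ ¬q) ∨ ((¬r ∨ ¬p ∨ ¬r) ∧ ¬r) ∨ (r ∧ p)   [double negation]
≡ (p ∨ ¬r ∨ ¬p ∨ ¬r ∨ r) ∧ (p ∨ ¬r ∨ ¬p ∨ ¬r ∨ p) ∧ (p ∨ ¬r ∨ r) ∧ (p ∨ ¬r ∨ p) ∧ (¬q ∨ ¬r ∨ ¬p ∨ ¬r ∨ r) ∧ (¬q ∨ ¬r ∨ ¬p ∨ ¬r ∨ p) ∧ (¬q ∨ ¬r ∨ r) ∧ (¬q ∨ ¬r ∨ p)   [distribute ∨ over ∧]
≡ p ∨ ¬r   [simplify]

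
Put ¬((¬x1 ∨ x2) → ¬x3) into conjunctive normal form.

¬((¬x1 ∨ x2) → ¬x3)
≡ ¬(¬(¬x1 ∨ x2) ∨ ¬x3)   [eliminate →]
≡ ¬¬(¬x1 ∨ x2) ∧ ¬¬x3   [De Morgan]
≡ (¬x1 ∨ x2) ∧ ¬¬x3   [double negation]
≡ (¬x1 ∨ x2) ∧ x3   [double negation]

(¬x1 ∨ x2) ∧ x3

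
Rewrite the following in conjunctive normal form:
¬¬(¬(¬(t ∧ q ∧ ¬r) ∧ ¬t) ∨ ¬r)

t ∨ ¬r

¬¬(¬(¬(t ∧ q ∧ ¬r) ∧ ¬t) ∨ ¬r)
⇔ ¬(¬(t ∧ q ∧ ¬r) ∧ ¬t) ∨ ¬r   — double negation
⇔ ¬¬(t ∧ q ∧ ¬r) ∨ ¬¬t ∨ ¬r   — De Morgan
⇔ (t ∧ q ∧ ¬r) ∨ ¬¬t ∨ ¬r   — double negation
⇔ (t ∧ q ∧ ¬r) ∨ t ∨ ¬r   — double negation
⇔ (t ∨ t ∨ ¬r) ∧ (q ∨ t ∨ ¬r) ∧ (¬r ∨ t ∨ ¬r)   — distribute ∨ over ∧
⇔ t ∨ ¬r   — simplify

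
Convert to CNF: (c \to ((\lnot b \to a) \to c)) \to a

(c \lor a) \land (b \lor a) \land (\lnot c \lor a)

(c \to ((\lnot b \to a) \to c)) \to a
≡ \lnot (c \to ((\lnot b \to a) \to c)) \lor a   [eliminate \to]
≡ \lnot (\lnot c \lor ((\lnot b \to a) \to c)) \lor a   [eliminate \to]
≡ \lnot (\lnot c \lor \lnot (\lnot b \to a) \lor c) \lor a   [eliminate \to]
≡ \lnot (\lnot c \lor \lnot (\lnot \lnot b \lor a) \lor c) \lor a   [eliminate \to]
≡ (\lnot \lnot c \land \lnot \lnot (\lnot \lnot b \lor a) \land \lnot c) \lor a   [De Morgan]
≡ (c \land \lnot \lnot (\lnot \lnot b \lor a) \land \lnot c) \lor a   [double negation]
≡ (c \land (\lnot \lnot b \lor a) \land \lnot c) \lor a   [double negation]
≡ (c \land (b \lor a) \land \lnot c) \lor a   [double negation]
≡ (c \lor a) \land (b \lor a \lor a) \land (\lnot c \lor a)   [distribute \lor over \land]
≡ (c \lor a) \land (b \lor a) \land (\lnot c \lor a)   [simplify]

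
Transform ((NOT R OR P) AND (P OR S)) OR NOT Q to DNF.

(NOT R AND S) OR P OR NOT Q

((NOT R OR P) AND (P OR S)) OR NOT Q
⇔ (NOT R AND P) OR (NOT R AND S) OR (P AND P) OR (P AND S) OR NOT Q   [distribute AND over OR]
⇔ (NOT R AND S) OR P OR NOT Q   [simplify]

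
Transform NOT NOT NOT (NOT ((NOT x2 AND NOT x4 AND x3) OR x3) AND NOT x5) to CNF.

NOT NOT NOT (NOT ((NOT x2 AND NOT x4 AND x3) OR x3) AND NOT x5)
≡ NOT (NOT ((NOT x2 AND NOT x4 AND x3) OR x3) AND NOT x5)   (double negation)
≡ NOT NOT ((NOT x2 AND NOT x4 AND x3) OR x3) OR NOT NOT x5   (De Morgan)
≡ (NOT x2 AND NOT x4 AND x3) OR x3 OR NOT NOT x5   (double negation)
≡ (NOT x2 AND NOT x4 AND x3) OR x3 OR x5   (double negation)
≡ (NOT x2 OR x3 OR x5) AND (NOT x4 OR x3 OR x5) AND (x3 OR x3 OR x5)   (distribute OR over AND)
≡ x3 OR x5   (simplify)

x3 OR x5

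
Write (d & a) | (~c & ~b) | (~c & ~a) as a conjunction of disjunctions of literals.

(d | ~c) & (d | ~b | ~a) & (a | ~c)

(d & a) | (~c & ~b) | (~c & ~a)
= (d | ~c | ~c) & (d | ~c | ~a) & (d | ~b | ~c) & (d | ~b | ~a) & (a | ~c | ~c) & (a | ~c | ~a) & (a | ~b | ~c) & (a | ~b | ~a)   [distribute | over &]
= (d | ~c) & (d | ~b | ~a) & (a | ~c)   [simplify]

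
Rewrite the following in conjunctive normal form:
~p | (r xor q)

(~p | r | q) & (~p | ~r | ~q)

~p | (r xor q)
≡ ~p | ((r | q) & ~(r & q))   — expand xor
≡ ~p | ((r | q) & (~r | ~q))   — De Morgan
≡ (~p | r | q) & (~p | ~r | ~q)   — distribute | over &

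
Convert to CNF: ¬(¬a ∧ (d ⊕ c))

(a ∨ ¬d ∨ c) ∧ (a ∨ ¬c ∨ d)

¬(¬a ∧ (d ⊕ c))
⇔ ¬(¬a ∧ (d ∨ c) ∧ ¬(d ∧ c))   [expand ⊕]
⇔ ¬¬a ∨ ¬(d ∨ c) ∨ ¬¬(d ∧ c)   [De Morgan]
⇔ a ∨ ¬(d ∨ c) ∨ ¬¬(d ∧ c)   [double negation]
⇔ a ∨ ¬d ∧ ¬c ∨ ¬¬(d ∧ c)   [De Morgan]
⇔ a ∨ ¬d ∧ ¬c ∨ d ∧ c   [double negation]
⇔ (a ∨ ¬d ∨ d) ∧ (a ∨ ¬d ∨ c) ∧ (a ∨ ¬c ∨ d) ∧ (a ∨ ¬c ∨ c)   [distribute ∨ over ∧]
⇔ (a ∨ ¬d ∨ c) ∧ (a ∨ ¬c ∨ d)   [simplify]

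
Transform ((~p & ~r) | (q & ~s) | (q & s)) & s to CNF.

(~p | q) & (~r | q) & s

((~p & ~r) | (q & ~s) | (q & s)) & s
⇔ (~p | q | q) & (~p | q | s) & (~p | ~s | q) & (~p | ~s | s) & (~r | q | q) & (~r | q | s) & (~r | ~s | q) & (~r | ~s | s) & s   — distribute | over &
⇔ (~p | q) & (~r | q) & s   — simplify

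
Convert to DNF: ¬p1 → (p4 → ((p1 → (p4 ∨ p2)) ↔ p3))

¬p1 → (p4 → ((p1 → (p4 ∨ p2)) ↔ p3))
≡ ¬¬p1 ∨ (p4 → ((p1 → (p4 ∨ p2)) ↔ p3))   [eliminate →]
≡ ¬¬p1 ∨ ¬p4 ∨ ((p1 → (p4 ∨ p2)) ↔ p3)   [eliminate →]
≡ ¬¬p1 ∨ ¬p4 ∨ (((p1 → (p4 ∨ p2)) → p3) ∧ (p3 → (p1 → (p4 ∨ p2))))   [eliminate ↔]
≡ ¬¬p1 ∨ ¬p4 ∨ ((¬(p1 → (p4 ∨ p2)) ∨ p3) ∧ (p3 → (p1 → (p4 ∨ p2))))   [eliminate →]
≡ ¬¬p1 ∨ ¬p4 ∨ ((¬(¬p1 ∨ p4 ∨ p2) ∨ p3) ∧ (p3 → (p1 → (p4 ∨ p2))))   [eliminate →]
≡ ¬¬p1 ∨ ¬p4 ∨ ((¬(¬p1 ∨ p4 ∨ p2) ∨ p3) ∧ (¬p3 ∨ (p1 → (p4 ∨ p2))))   [eliminate →]
≡ ¬¬p1 ∨ ¬p4 ∨ ((¬(¬p1 ∨ p4 ∨ p2) ∨ p3) ∧ (¬p3 ∨ ¬p1 ∨ p4 ∨ p2))   [eliminate →]
≡ p1 ∨ ¬p4 ∨ ((¬(¬p1 ∨ p4 ∨ p2) ∨ p3) ∧ (¬p3 ∨ ¬p1 ∨ p4 ∨ p2))   [double negation]
≡ p1 ∨ ¬p4 ∨ (((¬¬p1 ∧ ¬p4 ∧ ¬p2) ∨ p3) ∧ (¬p3 ∨ ¬p1 ∨ p4 ∨ p2))   [De Morgan]
≡ p1 ∨ ¬p4 ∨ (((p1 ∧ ¬p4 ∧ ¬p2) ∨ p3) ∧ (¬p3 ∨ ¬p1 ∨ p4 ∨ p2))   [double negation]
≡ p1 ∨ ¬p4 ∨ (p1 ∧ ¬p4 ∧ ¬p2 ∧ ¬p3) ∨ (p1 ∧ ¬p4 ∧ ¬p2 ∧ ¬p1) ∨ (p1 ∧ ¬p4 ∧ ¬p2 ∧ p4) ∨ (p1 ∧ ¬p4 ∧ ¬p2 ∧ p2) ∨ (p3 ∧ ¬p3) ∨ (p3 ∧ ¬p1) ∨ (p3 ∧ p4) ∨ (p3 ∧ p2)   [distribute ∧ over ∨]
≡ p1 ∨ ¬p4 ∨ (p3 ∧ ¬p1) ∨ (p3 ∧ p4) ∨ (p3 ∧ p2)   [simplify]

p1 ∨ ¬p4 ∨ (p3 ∧ ¬p1) ∨ (p3 ∧ p4) ∨ (p3 ∧ p2)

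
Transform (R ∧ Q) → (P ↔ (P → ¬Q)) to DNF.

¬R ∨ ¬Q

(R ∧ Q) → (P ↔ (P → ¬Q))
≡ ¬(R ∧ Q) ∨ (P ↔ (P → ¬Q))   — eliminate →
≡ ¬(R ∧ Q) ∨ ((P → (P → ¬Q)) ∧ ((P → ¬Q) → P))   — eliminate ↔
≡ ¬(R ∧ Q) ∨ ((¬P ∨ (P → ¬Q)) ∧ ((P → ¬Q) → P))   — eliminate →
≡ ¬(R ∧ Q) ∨ ((¬P ∨ ¬P ∨ ¬Q) ∧ ((P → ¬Q) → P))   — eliminate →
≡ ¬(R ∧ Q) ∨ ((¬P ∨ ¬P ∨ ¬Q) ∧ (¬(P → ¬Q) ∨ P))   — eliminate →
≡ ¬(R ∧ Q) ∨ ((¬P ∨ ¬P ∨ ¬Q) ∧ (¬(¬P ∨ ¬Q) ∨ P))   — eliminate →
≡ ¬R ∨ ¬Q ∨ ((¬P ∨ ¬P ∨ ¬Q) ∧ (¬(¬P ∨ ¬Q) ∨ P))   — De Morgan
≡ ¬R ∨ ¬Q ∨ ((¬P ∨ ¬P ∨ ¬Q) ∧ ((¬¬P ∧ ¬¬Q) ∨ P))   — De Morgan
≡ ¬R ∨ ¬Q ∨ ((¬P ∨ ¬P ∨ ¬Q) ∧ ((P ∧ ¬¬Q) ∨ P))   — double negation
≡ ¬R ∨ ¬Q ∨ ((¬P ∨ ¬P ∨ ¬Q) ∧ ((P ∧ Q) ∨ P))   — double negation
≡ ¬R ∨ ¬Q ∨ (¬P ∧ P ∧ Q) ∨ (¬P ∧ P) ∨ (¬P ∧ P ∧ Q) ∨ (¬P ∧ P) ∨ (¬Q ∧ P ∧ Q) ∨ (¬Q ∧ P)   — distribute ∧ over ∨
≡ ¬R ∨ ¬Q   — simplify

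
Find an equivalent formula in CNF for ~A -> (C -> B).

A | ~C | B

~A -> (C -> B)
≡ ~~A | (C -> B)   [eliminate ->]
≡ ~~A | ~C | B   [eliminate ->]
≡ A | ~C | B   [double negation]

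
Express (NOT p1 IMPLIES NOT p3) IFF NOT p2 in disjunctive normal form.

(NOT p1 AND p3 AND p2) OR (NOT p2 AND p1) OR (NOT p2 AND NOT p3)

(NOT p1 IMPLIES NOT p3) IFF NOT p2
≡ ((NOT p1 IMPLIES NOT p3) IMPLIES NOT p2) AND (NOT p2 IMPLIES (NOT p1 IMPLIES NOT p3))   [eliminate IFF]
≡ (NOT (NOT p1 IMPLIES NOT p3) OR NOT p2) AND (NOT p2 IMPLIES (NOT p1 IMPLIES NOT p3))   [eliminate IMPLIES]
≡ (NOT (NOT NOT p1 OR NOT p3) OR NOT p2) AND (NOT p2 IMPLIES (NOT p1 IMPLIES NOT p3))   [eliminate IMPLIES]
≡ (NOT (NOT NOT p1 OR NOT p3) OR NOT p2) AND (NOT NOT p2 OR (NOT p1 IMPLIES NOT p3))   [eliminate IMPLIES]
≡ (NOT (NOT NOT p1 OR NOT p3) OR NOT p2) AND (NOT NOT p2 OR NOT NOT p1 OR NOT p3)   [eliminate IMPLIES]
≡ ((NOT NOT NOT p1 AND NOT NOT p3) OR NOT p2) AND (NOT NOT p2 OR NOT NOT p1 OR NOT p3)   [De Morgan]
≡ ((NOT p1 AND NOT NOT p3) OR NOT p2) AND (NOT NOT p2 OR NOT NOT p1 OR NOT p3)   [double negation]
≡ ((NOT p1 AND p3) OR NOT p2) AND (NOT NOT p2 OR NOT NOT p1 OR NOT p3)   [double negation]
≡ ((NOT p1 AND p3) OR NOT p2) AND (p2 OR NOT NOT p1 OR NOT p3)   [double negation]
≡ ((NOT p1 AND p3) OR NOT p2) AND (p2 OR p1 OR NOT p3)   [double negation]
≡ (NOT p1 AND p3 AND p2) OR (NOT p1 AND p3 AND p1) OR (NOT p1 AND p3 AND NOT p3) OR (NOT p2 AND p2) OR (NOT p2 AND p1) OR (NOT p2 AND NOT p3)   [distribute AND over OR]
≡ (NOT p1 AND p3 AND p2) OR (NOT p2 AND p1) OR (NOT p2 AND NOT p3)   [simplify]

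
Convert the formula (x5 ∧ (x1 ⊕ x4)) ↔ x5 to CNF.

(¬x5 ∨ x1 ∨ x4) ∧ (¬x5 ∨ ¬x1 ∨ ¬x4)

(x5 ∧ (x1 ⊕ x4)) ↔ x5
≡ ((x5 ∧ (x1 ⊕ x4)) → x5) ∧ (x5 → (x5 ∧ (x1 ⊕ x4)))   — eliminate ↔
≡ (¬(x5 ∧ (x1 ⊕ x4)) ∨ x5) ∧ (x5 → (x5 ∧ (x1 ⊕ x4)))   — eliminate →
≡ (¬(x5 ∧ (x1 ∨ x4) ∧ ¬(x1 ∧ x4)) ∨ x5) ∧ (x5 → (x5 ∧ (x1 ⊕ x4)))   — expand ⊕
≡ (¬(x5 ∧ (x1 ∨ x4) ∧ ¬(x1 ∧ x4)) ∨ x5) ∧ (¬x5 ∨ (x5 ∧ (x1 ⊕ x4)))   — eliminate →
≡ (¬(x5 ∧ (x1 ∨ x4) ∧ ¬(x1 ∧ x4)) ∨ x5) ∧ (¬x5 ∨ (x5 ∧ (x1 ∨ x4) ∧ ¬(x1 ∧ x4)))   — expand ⊕
≡ (¬x5 ∨ ¬(x1 ∨ x4) ∨ ¬¬(x1 ∧ x4) ∨ x5) ∧ (¬x5 ∨ (x5 ∧ (x1 ∨ x4) ∧ ¬(x1 ∧ x4)))   — De Morgan
≡ (¬x5 ∨ (¬x1 ∧ ¬x4) ∨ ¬¬(x1 ∧ x4) ∨ x5) ∧ (¬x5 ∨ (x5 ∧ (x1 ∨ x4) ∧ ¬(x1 ∧ x4)))   — De Morgan
≡ (¬x5 ∨ (¬x1 ∧ ¬x4) ∨ (x1 ∧ x4) ∨ x5) ∧ (¬x5 ∨ (x5 ∧ (x1 ∨ x4) ∧ ¬(x1 ∧ x4)))   — double negation
≡ (¬x5 ∨ (¬x1 ∧ ¬x4) ∨ (x1 ∧ x4) ∨ x5) ∧ (¬x5 ∨ (x5 ∧ (x1 ∨ x4) ∧ (¬x1 ∨ ¬x4)))   — De Morgan
≡ (¬x5 ∨ ¬x1 ∨ x1 ∨ x5) ∧ (¬x5 ∨ ¬x1 ∨ x4 ∨ x5) ∧ (¬x5 ∨ ¬x4 ∨ x1 ∨ x5) ∧ (¬x5 ∨ ¬x4 ∨ x4 ∨ x5) ∧ (¬x5 ∨ x5) ∧ (¬x5 ∨ x1 ∨ x4) ∧ (¬x5 ∨ ¬x1 ∨ ¬x4)   — distribute ∨ over ∧
≡ (¬x5 ∨ x1 ∨ x4) ∧ (¬x5 ∨ ¬x1 ∨ ¬x4)   — simplify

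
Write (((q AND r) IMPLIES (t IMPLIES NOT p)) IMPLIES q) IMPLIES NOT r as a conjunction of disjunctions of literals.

(((q AND r) IMPLIES (t IMPLIES NOT p)) IMPLIES q) IMPLIES NOT r
⇔ NOT (((q AND r) IMPLIES (t IMPLIES NOT p)) IMPLIES q) OR NOT r   (eliminate IMPLIES)
⇔ NOT (NOT ((q AND r) IMPLIES (t IMPLIES NOT p)) OR q) OR NOT r   (eliminate IMPLIES)
⇔ NOT (NOT (NOT (q AND r) OR (t IMPLIES NOT p)) OR q) OR NOT r   (eliminate IMPLIES)
⇔ NOT (NOT (NOT (q AND r) OR NOT t OR NOT p) OR q) OR NOT r   (eliminate IMPLIES)
⇔ (NOT NOT (NOT (q AND r) OR NOT t OR NOT p) AND NOT q) OR NOT r   (De Morgan)
⇔ ((NOT (q AND r) OR NOT t OR NOT p) AND NOT q) OR NOT r   (double negation)
⇔ ((NOT q OR NOT r OR NOT t OR NOT p) AND NOT q) OR NOT r   (De Morgan)
⇔ (NOT q OR NOT r OR NOT t OR NOT p OR NOT r) AND (NOT q OR NOT r)   (distribute OR over AND)
⇔ NOT q OR NOT r   (simplify)

NOT q OR NOT r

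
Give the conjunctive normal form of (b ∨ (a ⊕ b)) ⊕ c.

(b ∨ a ∨ c) ∧ (¬b ∨ ¬c) ∧ (¬a ∨ b ∨ ¬c)

(b ∨ (a ⊕ b)) ⊕ c
⇔ (b ∨ (a ⊕ b) ∨ c) ∧ ¬((b ∨ (a ⊕ b)) ∧ c)   (expand ⊕)
⇔ (b ∨ ((a ∨ b) ∧ ¬(a ∧ b)) ∨ c) ∧ ¬((b ∨ (a ⊕ b)) ∧ c)   (expand ⊕)
⇔ (b ∨ ((a ∨ b) ∧ ¬(a ∧ b)) ∨ c) ∧ ¬((b ∨ ((a ∨ b) ∧ ¬(a ∧ b))) ∧ c)   (expand ⊕)
⇔ (b ∨ ((a ∨ b) ∧ (¬a ∨ ¬b)) ∨ c) ∧ ¬((b ∨ ((a ∨ b) ∧ ¬(a ∧ b))) ∧ c)   (De Morgan)
⇔ (b ∨ ((a ∨ b) ∧ (¬a ∨ ¬b)) ∨ c) ∧ (¬(b ∨ ((a ∨ b) ∧ ¬(a ∧ b))) ∨ ¬c)   (De Morgan)
⇔ (b ∨ ((a ∨ b) ∧ (¬a ∨ ¬b)) ∨ c) ∧ ((¬b ∧ ¬((a ∨ b) ∧ ¬(a ∧ b))) ∨ ¬c)   (De Morgan)
⇔ (b ∨ ((a ∨ b) ∧ (¬a ∨ ¬b)) ∨ c) ∧ ((¬b ∧ (¬(a ∨ b) ∨ ¬¬(a ∧ b))) ∨ ¬c)   (De Morgan)
⇔ (b ∨ ((a ∨ b) ∧ (¬a ∨ ¬b)) ∨ c) ∧ ((¬b ∧ ((¬a ∧ ¬b) ∨ ¬¬(a ∧ b))) ∨ ¬c)   (De Morgan)
⇔ (b ∨ ((a ∨ b) ∧ (¬a ∨ ¬b)) ∨ c) ∧ ((¬b ∧ ((¬a ∧ ¬b) ∨ (a ∧ b))) ∨ ¬c)   (double negation)
⇔ (b ∨ a ∨ b ∨ c) ∧ (b ∨ ¬a ∨ ¬b ∨ c) ∧ (¬b ∨ ¬c) ∧ (¬a ∨ a ∨ ¬c) ∧ (¬a ∨ b ∨ ¬c) ∧ (¬b ∨ a ∨ ¬c) ∧ (¬b ∨ b ∨ ¬c)   (distribute ∨ over ∧)
⇔ (b ∨ a ∨ c) ∧ (¬b ∨ ¬c) ∧ (¬a ∨ b ∨ ¬c)   (simplify)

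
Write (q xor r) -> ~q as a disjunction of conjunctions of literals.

(q xor r) -> ~q
≡ ~(q xor r) | ~q   [eliminate ->]
≡ ~((q & ~r) | (~q & r)) | ~q   [expand xor]
≡ (~(q & ~r) & ~(~q & r)) | ~q   [De Morgan]
≡ ((~q | ~~r) & ~(~q & r)) | ~q   [De Morgan]
≡ ((~q | r) & ~(~q & r)) | ~q   [double negation]
≡ ((~q | r) & (~~q | ~r)) | ~q   [De Morgan]
≡ ((~q | r) & (q | ~r)) | ~q   [double negation]
≡ (~q & q) | (~q & ~r) | (r & q) | (r & ~r) | ~q   [distribute & over |]
≡ (r & q) | ~q   [simplify]

(r & q) | ~q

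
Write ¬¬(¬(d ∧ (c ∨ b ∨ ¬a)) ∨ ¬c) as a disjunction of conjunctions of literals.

¬d ∨ ¬c

¬¬(¬(d ∧ (c ∨ b ∨ ¬a)) ∨ ¬c)
= ¬(d ∧ (c ∨ b ∨ ¬a)) ∨ ¬c   [double negation]
= ¬d ∨ ¬(c ∨ b ∨ ¬a) ∨ ¬c   [De Morgan]
= ¬d ∨ (¬c ∧ ¬b ∧ ¬¬a) ∨ ¬c   [De Morgan]
= ¬d ∨ (¬c ∧ ¬b ∧ a) ∨ ¬c   [double negation]
= ¬d ∨ ¬c   [simplify]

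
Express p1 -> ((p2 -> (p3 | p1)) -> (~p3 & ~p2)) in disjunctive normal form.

~p1 | (~p3 & ~p2)

p1 -> ((p2 -> (p3 | p1)) -> (~p3 & ~p2))
≡ ~p1 | ((p2 -> (p3 | p1)) -> (~p3 & ~p2))   — eliminate ->
≡ ~p1 | ~(p2 -> (p3 | p1)) | (~p3 & ~p2)   — eliminate ->
≡ ~p1 | ~(~p2 | p3 | p1) | (~p3 & ~p2)   — eliminate ->
≡ ~p1 | (~~p2 & ~p3 & ~p1) | (~p3 & ~p2)   — De Morgan
≡ ~p1 | (p2 & ~p3 & ~p1) | (~p3 & ~p2)   — double negation
≡ ~p1 | (~p3 & ~p2)   — simplify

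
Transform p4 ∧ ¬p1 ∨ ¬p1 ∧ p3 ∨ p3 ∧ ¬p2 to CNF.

(p4 ∨ p3) ∧ (¬p1 ∨ p3) ∧ (¬p1 ∨ ¬p2)

p4 ∧ ¬p1 ∨ ¬p1 ∧ p3 ∨ p3 ∧ ¬p2
≡ (p4 ∨ ¬p1 ∨ p3) ∧ (p4 ∨ ¬p1 ∨ ¬p2) ∧ (p4 ∨ p3 ∨ p3) ∧ (p4 ∨ p3 ∨ ¬p2) ∧ (¬p1 ∨ ¬p1 ∨ p3) ∧ (¬p1 ∨ ¬p1 ∨ ¬p2) ∧ (¬p1 ∨ p3 ∨ p3) ∧ (¬p1 ∨ p3 ∨ ¬p2)   [distribute ∨ over ∧]
≡ (p4 ∨ p3) ∧ (¬p1 ∨ p3) ∧ (¬p1 ∨ ¬p2)   [simplify]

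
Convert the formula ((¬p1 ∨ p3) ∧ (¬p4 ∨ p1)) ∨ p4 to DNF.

((¬p1 ∨ p3) ∧ (¬p4 ∨ p1)) ∨ p4
⇔ (¬p1 ∧ ¬p4) ∨ (¬p1 ∧ p1) ∨ (p3 ∧ ¬p4) ∨ (p3 ∧ p1) ∨ p4   (distribute ∧ over ∨)
⇔ (¬p1 ∧ ¬p4) ∨ (p3 ∧ ¬p4) ∨ (p3 ∧ p1) ∨ p4   (simplify)

(¬p1 ∧ ¬p4) ∨ (p3 ∧ ¬p4) ∨ (p3 ∧ p1) ∨ p4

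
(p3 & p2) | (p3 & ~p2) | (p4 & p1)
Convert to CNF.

(p3 | p4) & (p3 | p1)

(p3 & p2) | (p3 & ~p2) | (p4 & p1)
⇔ (p3 | p3 | p4) & (p3 | p3 | p1) & (p3 | ~p2 | p4) & (p3 | ~p2 | p1) & (p2 | p3 | p4) & (p2 | p3 | p1) & (p2 | ~p2 | p4) & (p2 | ~p2 | p1)   [distribute | over &]
⇔ (p3 | p4) & (p3 | p1)   [simplify]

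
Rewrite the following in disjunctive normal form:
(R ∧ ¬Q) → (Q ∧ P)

¬R ∨ Q

(R ∧ ¬Q) → (Q ∧ P)
≡ ¬(R ∧ ¬Q) ∨ (Q ∧ P)   [eliminate →]
≡ ¬R ∨ ¬¬Q ∨ (Q ∧ P)   [De Morgan]
≡ ¬R ∨ Q ∨ (Q ∧ P)   [double negation]
≡ ¬R ∨ Q   [simplify]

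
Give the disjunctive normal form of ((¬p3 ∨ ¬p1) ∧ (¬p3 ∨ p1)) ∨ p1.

¬p3 ∨ p1

((¬p3 ∨ ¬p1) ∧ (¬p3 ∨ p1)) ∨ p1
= (¬p3 ∧ ¬p3) ∨ (¬p3 ∧ p1) ∨ (¬p1 ∧ ¬p3) ∨ (¬p1 ∧ p1) ∨ p1   [distribute ∧ over ∨]
= ¬p3 ∨ p1   [simplify]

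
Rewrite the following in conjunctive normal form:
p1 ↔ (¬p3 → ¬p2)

(¬p1 ∨ p3 ∨ ¬p2) ∧ (¬p3 ∨ p1) ∧ (p2 ∨ p1)

p1 ↔ (¬p3 → ¬p2)
≡ (p1 → (¬p3 → ¬p2)) ∧ ((¬p3 → ¬p2) → p1)   — eliminate ↔
≡ (¬p1 ∨ (¬p3 → ¬p2)) ∧ ((¬p3 → ¬p2) → p1)   — eliminate →
≡ (¬p1 ∨ ¬¬p3 ∨ ¬p2) ∧ ((¬p3 → ¬p2) → p1)   — eliminate →
≡ (¬p1 ∨ ¬¬p3 ∨ ¬p2) ∧ (¬(¬p3 → ¬p2) ∨ p1)   — eliminate →
≡ (¬p1 ∨ ¬¬p3 ∨ ¬p2) ∧ (¬(¬¬p3 ∨ ¬p2) ∨ p1)   — eliminate →
≡ (¬p1 ∨ p3 ∨ ¬p2) ∧ (¬(¬¬p3 ∨ ¬p2) ∨ p1)   — double negation
≡ (¬p1 ∨ p3 ∨ ¬p2) ∧ ((¬¬¬p3 ∧ ¬¬p2) ∨ p1)   — De Morgan
≡ (¬p1 ∨ p3 ∨ ¬p2) ∧ ((¬p3 ∧ ¬¬p2) ∨ p1)   — double negation
≡ (¬p1 ∨ p3 ∨ ¬p2) ∧ ((¬p3 ∧ p2) ∨ p1)   — double negation
≡ (¬p1 ∨ p3 ∨ ¬p2) ∧ (¬p3 ∨ p1) ∧ (p2 ∨ p1)   — distribute ∨ over ∧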